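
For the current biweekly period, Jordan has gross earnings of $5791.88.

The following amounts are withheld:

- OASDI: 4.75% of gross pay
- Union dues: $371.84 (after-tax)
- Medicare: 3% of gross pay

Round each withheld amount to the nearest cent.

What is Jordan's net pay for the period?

Medicare: $5791.88 × 0.03 = $173.76
OASDI: $5791.88 × 0.0475 = $275.11
Union dues: $371.84
Total deductions = $173.76 + $275.11 + $371.84 = $820.71
Net pay = $5791.88 − $820.71 = $4971.17

$4971.17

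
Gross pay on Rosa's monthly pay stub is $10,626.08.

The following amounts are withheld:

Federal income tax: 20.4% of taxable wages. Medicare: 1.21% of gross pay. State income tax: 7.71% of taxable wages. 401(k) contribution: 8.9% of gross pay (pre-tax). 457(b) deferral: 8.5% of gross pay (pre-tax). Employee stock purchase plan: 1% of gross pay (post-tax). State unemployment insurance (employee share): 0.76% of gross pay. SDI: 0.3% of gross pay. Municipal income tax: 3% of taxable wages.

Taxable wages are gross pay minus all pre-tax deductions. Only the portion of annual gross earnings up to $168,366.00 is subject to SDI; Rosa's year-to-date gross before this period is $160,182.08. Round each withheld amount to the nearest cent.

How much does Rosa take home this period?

$5,706.42

457(b) deferral: $10,626.08 × 0.085 = $903.22
401(k) contribution: $10,626.08 × 0.089 = $945.72
Pre-tax total = $903.22 + $945.72 = $1,848.94
Taxable wages = $10,626.08 − $1,848.94 = $8,777.14
State income tax: $8,777.14 × 0.0771 = $676.72
Federal income tax: $8,777.14 × 0.204 = $1,790.54
Municipal income tax: $8,777.14 × 0.03 = $263.31
State unemployment insurance (employee share): $10,626.08 × 0.0076 = $80.76
SDI: only $168,366.00 − $160,182.08 = $8,183.92 of this check is subject → $8,183.92 × 0.003 = $24.55
Medicare: $10,626.08 × 0.0121 = $128.58
Employee stock purchase plan: $10,626.08 × 0.01 = $106.26
Total deductions = $903.22 + $945.72 + $676.72 + $1,790.54 + $263.31 + $80.76 + $24.55 + $128.58 + $106.26 = $4,919.66
Net pay = $10,626.08 − $4,919.66 = $5,706.42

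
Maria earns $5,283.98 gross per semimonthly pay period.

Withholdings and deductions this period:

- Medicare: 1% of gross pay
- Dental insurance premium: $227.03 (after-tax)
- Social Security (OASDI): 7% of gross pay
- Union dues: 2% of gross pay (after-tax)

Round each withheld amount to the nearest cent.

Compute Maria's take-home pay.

$4,528.55

Medicare: $5,283.98 × 0.01 = $52.84
Social Security (OASDI): $5,283.98 × 0.07 = $369.88
Dental insurance premium: $227.03
Union dues: $5,283.98 × 0.02 = $105.68
Total deductions = $52.84 + $369.88 + $227.03 + $105.68 = $755.43
Net pay = $5,283.98 − $755.43 = $4,528.55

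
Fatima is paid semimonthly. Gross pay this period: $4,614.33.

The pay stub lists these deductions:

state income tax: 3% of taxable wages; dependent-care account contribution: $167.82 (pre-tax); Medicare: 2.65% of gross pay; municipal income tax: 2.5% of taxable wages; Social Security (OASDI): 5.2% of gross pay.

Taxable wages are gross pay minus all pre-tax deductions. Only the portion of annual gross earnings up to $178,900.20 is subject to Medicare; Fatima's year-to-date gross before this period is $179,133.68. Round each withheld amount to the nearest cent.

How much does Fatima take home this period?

$3,962.00

Dependent-care account contribution: $167.82
Taxable wages = $4,614.33 − $167.82 = $4,446.51
State income tax: $4,446.51 × 0.03 = $133.40
Municipal income tax: $4,446.51 × 0.025 = $111.16
Social Security (OASDI): $4,614.33 × 0.052 = $239.95
Medicare: annual cap $178,900.20 already reached (YTD $179,133.68), so $0.00
Total deductions = $167.82 + $133.40 + $111.16 + $239.95 + $0.00 = $652.33
Net pay = $4,614.33 − $652.33 = $3,962.00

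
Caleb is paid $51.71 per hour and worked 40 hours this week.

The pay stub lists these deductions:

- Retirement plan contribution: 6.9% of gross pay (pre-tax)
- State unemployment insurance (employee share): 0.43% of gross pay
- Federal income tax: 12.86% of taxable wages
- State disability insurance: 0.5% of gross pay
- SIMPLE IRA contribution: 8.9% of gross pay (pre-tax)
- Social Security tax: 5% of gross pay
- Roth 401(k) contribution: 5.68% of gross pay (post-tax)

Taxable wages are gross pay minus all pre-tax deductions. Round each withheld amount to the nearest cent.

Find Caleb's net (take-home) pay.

Gross pay: 40 × $51.71 = $2068.40
SIMPLE IRA contribution: $2068.40 × 0.089 = $184.09
Retirement plan contribution: $2068.40 × 0.069 = $142.72
Pre-tax total = $184.09 + $142.72 = $326.81
Taxable wages = $2068.40 − $326.81 = $1741.59
Federal income tax: $1741.59 × 0.1286 = $223.97
State disability insurance: $2068.40 × 0.005 = $10.34
State unemployment insurance (employee share): $2068.40 × 0.0043 = $8.89
Social Security tax: $2068.40 × 0.05 = $103.42
Roth 401(k) contribution: $2068.40 × 0.0568 = $117.49
Total deductions = $184.09 + $142.72 + $223.97 + $10.34 + $8.89 + $103.42 + $117.49 = $790.92
Net pay = $2068.40 − $790.92 = $1277.48

$1277.48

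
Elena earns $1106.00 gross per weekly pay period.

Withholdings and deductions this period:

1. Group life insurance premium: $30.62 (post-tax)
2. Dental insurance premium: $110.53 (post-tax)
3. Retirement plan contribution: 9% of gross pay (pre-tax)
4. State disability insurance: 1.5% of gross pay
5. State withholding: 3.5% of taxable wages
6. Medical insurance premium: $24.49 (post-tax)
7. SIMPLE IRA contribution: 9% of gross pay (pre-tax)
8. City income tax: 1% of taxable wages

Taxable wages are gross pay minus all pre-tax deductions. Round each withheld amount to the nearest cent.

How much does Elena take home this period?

$683.88

SIMPLE IRA contribution: $1106.00 × 0.09 = $99.54
Retirement plan contribution: $1106.00 × 0.09 = $99.54
Pre-tax total = $99.54 + $99.54 = $199.08
Taxable wages = $1106.00 − $199.08 = $906.92
State withholding: $906.92 × 0.035 = $31.74
City income tax: $906.92 × 0.01 = $9.07
State disability insurance: $1106.00 × 0.015 = $16.59
Medical insurance premium: $24.49
Dental insurance premium: $110.53
Group life insurance premium: $30.62
Total deductions = $99.54 + $99.54 + $31.74 + $9.07 + $16.59 + $24.49 + $110.53 + $30.62 = $422.12
Net pay = $1106.00 − $422.12 = $683.88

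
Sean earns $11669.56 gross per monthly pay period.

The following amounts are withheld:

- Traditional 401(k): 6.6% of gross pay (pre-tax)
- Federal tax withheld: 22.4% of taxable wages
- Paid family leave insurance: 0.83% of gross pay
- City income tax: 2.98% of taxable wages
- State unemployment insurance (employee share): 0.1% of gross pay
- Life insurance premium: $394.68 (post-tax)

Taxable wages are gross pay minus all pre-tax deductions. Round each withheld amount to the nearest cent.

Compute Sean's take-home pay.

Traditional 401(k): $11669.56 × 0.066 = $770.19
Taxable wages = $11669.56 − $770.19 = $10899.37
City income tax: $10899.37 × 0.0298 = $324.80
Federal tax withheld: $10899.37 × 0.224 = $2441.46
Paid family leave insurance: $11669.56 × 0.0083 = $96.86
State unemployment insurance (employee share): $11669.56 × 0.001 = $11.67
Life insurance premium: $394.68
Total deductions = $770.19 + $324.80 + $2441.46 + $96.86 + $11.67 + $394.68 = $4039.66
Net pay = $11669.56 − $4039.66 = $7629.90

$7629.90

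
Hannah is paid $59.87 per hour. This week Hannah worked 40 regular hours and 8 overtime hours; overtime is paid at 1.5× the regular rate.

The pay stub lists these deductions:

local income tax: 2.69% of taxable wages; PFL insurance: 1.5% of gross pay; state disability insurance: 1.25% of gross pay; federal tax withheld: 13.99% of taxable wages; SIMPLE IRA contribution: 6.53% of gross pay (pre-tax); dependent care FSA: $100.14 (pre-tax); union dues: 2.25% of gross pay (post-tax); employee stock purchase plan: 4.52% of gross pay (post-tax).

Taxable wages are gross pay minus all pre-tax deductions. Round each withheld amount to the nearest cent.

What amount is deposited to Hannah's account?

Regular pay: 40 × $59.87 = $2,394.80
Overtime pay: 8 × $59.87 × 1.5 = $718.44
Gross pay = $2,394.80 + $718.44 = $3,113.24
Dependent care FSA: $100.14
SIMPLE IRA contribution: $3,113.24 × 0.0653 = $203.29
Pre-tax total = $100.14 + $203.29 = $303.43
Taxable wages = $3,113.24 − $303.43 = $2,809.81
Local income tax: $2,809.81 × 0.0269 = $75.58
Federal tax withheld: $2,809.81 × 0.1399 = $393.09
PFL insurance: $3,113.24 × 0.015 = $46.70
State disability insurance: $3,113.24 × 0.0125 = $38.92
Union dues: $3,113.24 × 0.0225 = $70.05
Employee stock purchase plan: $3,113.24 × 0.0452 = $140.72
Total deductions = $100.14 + $203.29 + $75.58 + $393.09 + $46.70 + $38.92 + $70.05 + $140.72 = $1,068.49
Net pay = $3,113.24 − $1,068.49 = $2,044.75

$2,044.75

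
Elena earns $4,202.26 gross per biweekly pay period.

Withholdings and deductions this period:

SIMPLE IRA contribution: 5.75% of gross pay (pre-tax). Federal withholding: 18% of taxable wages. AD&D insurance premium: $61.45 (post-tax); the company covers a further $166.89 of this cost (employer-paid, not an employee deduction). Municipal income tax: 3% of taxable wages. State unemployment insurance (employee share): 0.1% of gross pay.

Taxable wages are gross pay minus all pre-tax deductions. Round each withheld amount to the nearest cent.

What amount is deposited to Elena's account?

$3,063.25

SIMPLE IRA contribution: $4,202.26 × 0.0575 = $241.63
Taxable wages = $4,202.26 − $241.63 = $3,960.63
Federal withholding: $3,960.63 × 0.18 = $712.91
Municipal income tax: $3,960.63 × 0.03 = $118.82
State unemployment insurance (employee share): $4,202.26 × 0.001 = $4.20
AD&D insurance premium: $61.45
(Employer's $166.89 toward AD&D insurance premium is not withheld from the employee.)
Total deductions = $241.63 + $712.91 + $118.82 + $4.20 + $61.45 = $1,139.01
Net pay = $4,202.26 − $1,139.01 = $3,063.25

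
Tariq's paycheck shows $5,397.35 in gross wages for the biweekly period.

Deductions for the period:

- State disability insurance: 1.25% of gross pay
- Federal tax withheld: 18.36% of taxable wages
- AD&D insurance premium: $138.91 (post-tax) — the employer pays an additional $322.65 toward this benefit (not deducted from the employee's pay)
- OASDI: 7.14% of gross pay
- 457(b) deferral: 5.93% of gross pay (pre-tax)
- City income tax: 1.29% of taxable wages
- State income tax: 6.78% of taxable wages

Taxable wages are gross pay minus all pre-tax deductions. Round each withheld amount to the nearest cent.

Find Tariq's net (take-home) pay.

457(b) deferral: $5,397.35 × 0.0593 = $320.06
Taxable wages = $5,397.35 − $320.06 = $5,077.29
State income tax: $5,077.29 × 0.0678 = $344.24
City income tax: $5,077.29 × 0.0129 = $65.50
Federal tax withheld: $5,077.29 × 0.1836 = $932.19
State disability insurance: $5,397.35 × 0.0125 = $67.47
OASDI: $5,397.35 × 0.0714 = $385.37
AD&D insurance premium: $138.91
(Employer's $322.65 toward AD&D insurance premium is not withheld from the employee.)
Total deductions = $320.06 + $344.24 + $65.50 + $932.19 + $67.47 + $385.37 + $138.91 = $2,253.74
Net pay = $5,397.35 − $2,253.74 = $3,143.61

$3,143.61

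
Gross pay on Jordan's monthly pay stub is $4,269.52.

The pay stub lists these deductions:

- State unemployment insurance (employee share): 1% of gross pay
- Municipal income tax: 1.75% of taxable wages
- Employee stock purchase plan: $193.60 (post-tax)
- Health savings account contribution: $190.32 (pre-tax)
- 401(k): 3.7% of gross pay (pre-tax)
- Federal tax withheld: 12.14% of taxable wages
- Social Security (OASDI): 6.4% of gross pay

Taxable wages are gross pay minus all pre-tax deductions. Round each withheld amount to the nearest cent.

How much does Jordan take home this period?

$2,867.02

401(k): $4,269.52 × 0.037 = $157.97
Health savings account contribution: $190.32
Pre-tax total = $157.97 + $190.32 = $348.29
Taxable wages = $4,269.52 − $348.29 = $3,921.23
Municipal income tax: $3,921.23 × 0.0175 = $68.62
Federal tax withheld: $3,921.23 × 0.1214 = $476.04
State unemployment insurance (employee share): $4,269.52 × 0.01 = $42.70
Social Security (OASDI): $4,269.52 × 0.064 = $273.25
Employee stock purchase plan: $193.60
Total deductions = $157.97 + $190.32 + $68.62 + $476.04 + $42.70 + $273.25 + $193.60 = $1,402.50
Net pay = $4,269.52 − $1,402.50 = $2,867.02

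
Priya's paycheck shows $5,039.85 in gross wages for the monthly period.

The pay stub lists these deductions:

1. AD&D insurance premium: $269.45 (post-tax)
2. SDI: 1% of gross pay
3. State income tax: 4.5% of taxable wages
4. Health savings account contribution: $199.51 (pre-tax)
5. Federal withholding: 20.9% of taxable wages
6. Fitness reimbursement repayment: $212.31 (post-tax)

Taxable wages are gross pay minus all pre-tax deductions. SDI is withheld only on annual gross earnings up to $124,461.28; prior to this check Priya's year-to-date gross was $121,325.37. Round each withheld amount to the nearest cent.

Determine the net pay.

Health savings account contribution: $199.51
Taxable wages = $5,039.85 − $199.51 = $4,840.34
Federal withholding: $4,840.34 × 0.209 = $1,011.63
State income tax: $4,840.34 × 0.045 = $217.82
SDI: only $124,461.28 − $121,325.37 = $3,135.91 of this check is subject → $3,135.91 × 0.01 = $31.36
Fitness reimbursement repayment: $212.31
AD&D insurance premium: $269.45
Total deductions = $199.51 + $1,011.63 + $217.82 + $31.36 + $212.31 + $269.45 = $1,942.08
Net pay = $5,039.85 − $1,942.08 = $3,097.77

$3,097.77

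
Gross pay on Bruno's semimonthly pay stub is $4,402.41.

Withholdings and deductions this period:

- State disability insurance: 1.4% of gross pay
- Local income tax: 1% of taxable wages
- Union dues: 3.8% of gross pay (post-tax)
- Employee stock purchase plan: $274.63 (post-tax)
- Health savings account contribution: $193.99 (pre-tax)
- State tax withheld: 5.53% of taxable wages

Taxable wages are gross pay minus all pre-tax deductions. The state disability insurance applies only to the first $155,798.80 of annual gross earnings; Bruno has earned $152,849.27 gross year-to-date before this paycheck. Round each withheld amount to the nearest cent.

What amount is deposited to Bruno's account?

$3,450.40

Health savings account contribution: $193.99
Taxable wages = $4,402.41 − $193.99 = $4,208.42
Local income tax: $4,208.42 × 0.01 = $42.08
State tax withheld: $4,208.42 × 0.0553 = $232.73
State disability insurance: only $155,798.80 − $152,849.27 = $2,949.53 of this check is subject → $2,949.53 × 0.014 = $41.29
Employee stock purchase plan: $274.63
Union dues: $4,402.41 × 0.038 = $167.29
Total deductions = $193.99 + $42.08 + $232.73 + $41.29 + $274.63 + $167.29 = $952.01
Net pay = $4,402.41 − $952.01 = $3,450.40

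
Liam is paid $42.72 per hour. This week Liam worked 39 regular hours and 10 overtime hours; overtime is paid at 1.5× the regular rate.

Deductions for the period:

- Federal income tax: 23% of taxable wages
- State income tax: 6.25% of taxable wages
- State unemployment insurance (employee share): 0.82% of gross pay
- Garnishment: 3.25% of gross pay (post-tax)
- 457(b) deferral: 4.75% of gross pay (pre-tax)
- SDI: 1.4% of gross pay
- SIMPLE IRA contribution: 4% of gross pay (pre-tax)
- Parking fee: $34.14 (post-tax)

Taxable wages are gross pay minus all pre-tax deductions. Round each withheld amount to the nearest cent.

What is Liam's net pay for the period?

Regular pay: 39 × $42.72 = $1666.08
Overtime pay: 10 × $42.72 × 1.5 = $640.80
Gross pay = $1666.08 + $640.80 = $2306.88
SIMPLE IRA contribution: $2306.88 × 0.04 = $92.28
457(b) deferral: $2306.88 × 0.0475 = $109.58
Pre-tax total = $92.28 + $109.58 = $201.86
Taxable wages = $2306.88 − $201.86 = $2105.02
State income tax: $2105.02 × 0.0625 = $131.56
Federal income tax: $2105.02 × 0.23 = $484.15
State unemployment insurance (employee share): $2306.88 × 0.0082 = $18.92
SDI: $2306.88 × 0.014 = $32.30
Parking fee: $34.14
Garnishment: $2306.88 × 0.0325 = $74.97
Total deductions = $92.28 + $109.58 + $131.56 + $484.15 + $18.92 + $32.30 + $34.14 + $74.97 = $977.90
Net pay = $2306.88 − $977.90 = $1328.98

$1328.98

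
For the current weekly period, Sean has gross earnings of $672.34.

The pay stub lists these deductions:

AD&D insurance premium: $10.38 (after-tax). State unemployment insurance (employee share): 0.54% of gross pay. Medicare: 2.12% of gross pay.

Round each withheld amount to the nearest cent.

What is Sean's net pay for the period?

State unemployment insurance (employee share): $672.34 × 0.0054 = $3.63
Medicare: $672.34 × 0.0212 = $14.25
AD&D insurance premium: $10.38
Total deductions = $3.63 + $14.25 + $10.38 = $28.26
Net pay = $672.34 − $28.26 = $644.08

$644.08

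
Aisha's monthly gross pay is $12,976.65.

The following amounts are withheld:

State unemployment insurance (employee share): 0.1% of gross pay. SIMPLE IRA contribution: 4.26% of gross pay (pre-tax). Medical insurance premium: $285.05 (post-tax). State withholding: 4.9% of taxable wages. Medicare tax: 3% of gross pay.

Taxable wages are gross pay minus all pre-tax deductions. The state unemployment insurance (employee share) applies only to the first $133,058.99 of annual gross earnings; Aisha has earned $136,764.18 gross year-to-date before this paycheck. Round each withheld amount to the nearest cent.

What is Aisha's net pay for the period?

SIMPLE IRA contribution: $12,976.65 × 0.0426 = $552.81
Taxable wages = $12,976.65 − $552.81 = $12,423.84
State withholding: $12,423.84 × 0.049 = $608.77
State unemployment insurance (employee share): annual cap $133,058.99 already reached (YTD $136,764.18), so $0.00
Medicare tax: $12,976.65 × 0.03 = $389.30
Medical insurance premium: $285.05
Total deductions = $552.81 + $608.77 + $0.00 + $389.30 + $285.05 = $1,835.93
Net pay = $12,976.65 − $1,835.93 = $11,140.72

$11,140.72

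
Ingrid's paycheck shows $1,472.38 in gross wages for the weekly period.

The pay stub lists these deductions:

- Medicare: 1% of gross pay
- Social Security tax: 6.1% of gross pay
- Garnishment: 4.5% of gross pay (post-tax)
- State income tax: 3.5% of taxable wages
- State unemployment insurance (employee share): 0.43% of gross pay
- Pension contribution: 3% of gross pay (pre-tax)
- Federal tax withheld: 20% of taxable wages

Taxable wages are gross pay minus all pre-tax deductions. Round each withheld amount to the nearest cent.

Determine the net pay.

Pension contribution: $1,472.38 × 0.03 = $44.17
Taxable wages = $1,472.38 − $44.17 = $1,428.21
Federal tax withheld: $1,428.21 × 0.2 = $285.64
State income tax: $1,428.21 × 0.035 = $49.99
State unemployment insurance (employee share): $1,472.38 × 0.0043 = $6.33
Social Security tax: $1,472.38 × 0.061 = $89.82
Medicare: $1,472.38 × 0.01 = $14.72
Garnishment: $1,472.38 × 0.045 = $66.26
Total deductions = $44.17 + $285.64 + $49.99 + $6.33 + $89.82 + $14.72 + $66.26 = $556.93
Net pay = $1,472.38 − $556.93 = $915.45

$915.45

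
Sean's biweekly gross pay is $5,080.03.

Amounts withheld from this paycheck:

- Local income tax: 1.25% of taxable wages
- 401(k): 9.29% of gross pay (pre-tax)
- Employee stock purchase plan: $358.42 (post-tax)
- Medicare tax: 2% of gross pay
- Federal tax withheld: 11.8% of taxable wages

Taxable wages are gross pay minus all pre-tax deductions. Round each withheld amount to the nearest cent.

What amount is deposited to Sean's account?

401(k): $5,080.03 × 0.0929 = $471.93
Taxable wages = $5,080.03 − $471.93 = $4,608.10
Local income tax: $4,608.10 × 0.0125 = $57.60
Federal tax withheld: $4,608.10 × 0.118 = $543.76
Medicare tax: $5,080.03 × 0.02 = $101.60
Employee stock purchase plan: $358.42
Total deductions = $471.93 + $57.60 + $543.76 + $101.60 + $358.42 = $1,533.31
Net pay = $5,080.03 − $1,533.31 = $3,546.72

$3,546.72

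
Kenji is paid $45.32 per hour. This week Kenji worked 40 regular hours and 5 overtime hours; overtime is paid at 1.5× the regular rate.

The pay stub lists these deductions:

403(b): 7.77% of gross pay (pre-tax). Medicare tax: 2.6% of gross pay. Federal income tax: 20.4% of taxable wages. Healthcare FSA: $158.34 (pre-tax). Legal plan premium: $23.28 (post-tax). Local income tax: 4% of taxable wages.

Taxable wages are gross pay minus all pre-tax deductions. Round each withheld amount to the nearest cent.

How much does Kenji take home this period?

Regular pay: 40 × $45.32 = $1,812.80
Overtime pay: 5 × $45.32 × 1.5 = $339.90
Gross pay = $1,812.80 + $339.90 = $2,152.70
Healthcare FSA: $158.34
403(b): $2,152.70 × 0.0777 = $167.26
Pre-tax total = $158.34 + $167.26 = $325.60
Taxable wages = $2,152.70 − $325.60 = $1,827.10
Local income tax: $1,827.10 × 0.04 = $73.08
Federal income tax: $1,827.10 × 0.204 = $372.73
Medicare tax: $2,152.70 × 0.026 = $55.97
Legal plan premium: $23.28
Total deductions = $158.34 + $167.26 + $73.08 + $372.73 + $55.97 + $23.28 = $850.66
Net pay = $2,152.70 − $850.66 = $1,302.04

$1,302.04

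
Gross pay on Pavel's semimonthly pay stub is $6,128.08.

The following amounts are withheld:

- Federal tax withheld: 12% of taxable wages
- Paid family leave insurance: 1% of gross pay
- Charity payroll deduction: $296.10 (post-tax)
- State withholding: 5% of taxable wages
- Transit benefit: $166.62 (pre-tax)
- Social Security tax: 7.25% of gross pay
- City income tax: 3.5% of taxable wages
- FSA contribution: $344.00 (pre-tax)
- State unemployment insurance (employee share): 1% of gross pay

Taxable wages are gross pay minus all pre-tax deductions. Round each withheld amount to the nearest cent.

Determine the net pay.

Transit benefit: $166.62
FSA contribution: $344.00
Pre-tax total = $166.62 + $344.00 = $510.62
Taxable wages = $6,128.08 − $510.62 = $5,617.46
State withholding: $5,617.46 × 0.05 = $280.87
Federal tax withheld: $5,617.46 × 0.12 = $674.10
City income tax: $5,617.46 × 0.035 = $196.61
State unemployment insurance (employee share): $6,128.08 × 0.01 = $61.28
Social Security tax: $6,128.08 × 0.0725 = $444.29
Paid family leave insurance: $6,128.08 × 0.01 = $61.28
Charity payroll deduction: $296.10
Total deductions = $166.62 + $344.00 + $280.87 + $674.10 + $196.61 + $61.28 + $444.29 + $61.28 + $296.10 = $2,525.15
Net pay = $6,128.08 − $2,525.15 = $3,602.93

$3,602.93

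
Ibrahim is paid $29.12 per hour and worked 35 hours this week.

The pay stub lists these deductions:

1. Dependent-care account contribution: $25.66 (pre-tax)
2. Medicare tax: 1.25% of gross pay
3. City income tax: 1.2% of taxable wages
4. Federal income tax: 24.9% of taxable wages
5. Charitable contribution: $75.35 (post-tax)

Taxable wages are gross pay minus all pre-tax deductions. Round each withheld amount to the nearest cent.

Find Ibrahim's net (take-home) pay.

Gross pay: 35 × $29.12 = $1,019.20
Dependent-care account contribution: $25.66
Taxable wages = $1,019.20 − $25.66 = $993.54
Federal income tax: $993.54 × 0.249 = $247.39
City income tax: $993.54 × 0.012 = $11.92
Medicare tax: $1,019.20 × 0.0125 = $12.74
Charitable contribution: $75.35
Total deductions = $25.66 + $247.39 + $11.92 + $12.74 + $75.35 = $373.06
Net pay = $1,019.20 − $373.06 = $646.14

$646.14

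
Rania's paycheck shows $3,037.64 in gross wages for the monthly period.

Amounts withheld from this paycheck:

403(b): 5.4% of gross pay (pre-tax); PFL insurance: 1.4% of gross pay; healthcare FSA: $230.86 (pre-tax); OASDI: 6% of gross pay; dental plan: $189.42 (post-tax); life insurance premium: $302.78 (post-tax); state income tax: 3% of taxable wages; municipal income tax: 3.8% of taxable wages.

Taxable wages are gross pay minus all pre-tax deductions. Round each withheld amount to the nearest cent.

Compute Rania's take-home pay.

$1,746.06

403(b): $3,037.64 × 0.054 = $164.03
Healthcare FSA: $230.86
Pre-tax total = $164.03 + $230.86 = $394.89
Taxable wages = $3,037.64 − $394.89 = $2,642.75
Municipal income tax: $2,642.75 × 0.038 = $100.42
State income tax: $2,642.75 × 0.03 = $79.28
OASDI: $3,037.64 × 0.06 = $182.26
PFL insurance: $3,037.64 × 0.014 = $42.53
Life insurance premium: $302.78
Dental plan: $189.42
Total deductions = $164.03 + $230.86 + $100.42 + $79.28 + $182.26 + $42.53 + $302.78 + $189.42 = $1,291.58
Net pay = $3,037.64 − $1,291.58 = $1,746.06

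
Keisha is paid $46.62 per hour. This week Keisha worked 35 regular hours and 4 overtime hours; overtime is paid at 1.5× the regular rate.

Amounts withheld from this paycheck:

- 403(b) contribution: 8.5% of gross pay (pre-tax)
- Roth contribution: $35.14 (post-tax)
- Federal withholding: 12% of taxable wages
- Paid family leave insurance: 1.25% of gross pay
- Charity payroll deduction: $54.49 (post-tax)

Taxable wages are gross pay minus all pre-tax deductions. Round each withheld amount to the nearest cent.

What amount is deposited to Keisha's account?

$1,425.56

Regular pay: 35 × $46.62 = $1,631.70
Overtime pay: 4 × $46.62 × 1.5 = $279.72
Gross pay = $1,631.70 + $279.72 = $1,911.42
403(b) contribution: $1,911.42 × 0.085 = $162.47
Taxable wages = $1,911.42 − $162.47 = $1,748.95
Federal withholding: $1,748.95 × 0.12 = $209.87
Paid family leave insurance: $1,911.42 × 0.0125 = $23.89
Charity payroll deduction: $54.49
Roth contribution: $35.14
Total deductions = $162.47 + $209.87 + $23.89 + $54.49 + $35.14 = $485.86
Net pay = $1,911.42 − $485.86 = $1,425.56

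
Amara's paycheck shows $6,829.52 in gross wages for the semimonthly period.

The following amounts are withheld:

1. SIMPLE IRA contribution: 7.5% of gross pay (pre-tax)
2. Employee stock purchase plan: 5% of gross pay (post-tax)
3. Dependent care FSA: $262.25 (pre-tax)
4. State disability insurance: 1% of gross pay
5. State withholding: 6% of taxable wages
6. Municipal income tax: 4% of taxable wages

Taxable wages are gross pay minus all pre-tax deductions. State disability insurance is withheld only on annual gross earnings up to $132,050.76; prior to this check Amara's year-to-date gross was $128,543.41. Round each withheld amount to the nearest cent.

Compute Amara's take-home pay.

$5,073.01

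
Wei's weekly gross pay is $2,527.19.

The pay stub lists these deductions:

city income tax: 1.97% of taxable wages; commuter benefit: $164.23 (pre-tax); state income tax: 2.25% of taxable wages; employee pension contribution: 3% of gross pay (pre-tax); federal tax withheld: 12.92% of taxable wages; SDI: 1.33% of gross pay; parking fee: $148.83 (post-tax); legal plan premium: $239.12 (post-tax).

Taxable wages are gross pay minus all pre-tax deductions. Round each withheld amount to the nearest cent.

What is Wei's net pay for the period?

Commuter benefit: $164.23
Employee pension contribution: $2,527.19 × 0.03 = $75.82
Pre-tax total = $164.23 + $75.82 = $240.05
Taxable wages = $2,527.19 − $240.05 = $2,287.14
Federal tax withheld: $2,287.14 × 0.1292 = $295.50
State income tax: $2,287.14 × 0.0225 = $51.46
City income tax: $2,287.14 × 0.0197 = $45.06
SDI: $2,527.19 × 0.0133 = $33.61
Parking fee: $148.83
Legal plan premium: $239.12
Total deductions = $164.23 + $75.82 + $295.50 + $51.46 + $45.06 + $33.61 + $148.83 + $239.12 = $1,053.63
Net pay = $2,527.19 − $1,053.63 = $1,473.56

$1,473.56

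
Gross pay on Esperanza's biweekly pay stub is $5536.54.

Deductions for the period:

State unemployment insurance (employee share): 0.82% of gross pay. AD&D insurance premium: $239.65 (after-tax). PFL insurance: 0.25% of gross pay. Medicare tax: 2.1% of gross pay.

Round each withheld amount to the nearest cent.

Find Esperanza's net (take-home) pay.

PFL insurance: $5536.54 × 0.0025 = $13.84
Medicare tax: $5536.54 × 0.021 = $116.27
State unemployment insurance (employee share): $5536.54 × 0.0082 = $45.40
AD&D insurance premium: $239.65
Total deductions = $13.84 + $116.27 + $45.40 + $239.65 = $415.16
Net pay = $5536.54 − $415.16 = $5121.38

$5121.38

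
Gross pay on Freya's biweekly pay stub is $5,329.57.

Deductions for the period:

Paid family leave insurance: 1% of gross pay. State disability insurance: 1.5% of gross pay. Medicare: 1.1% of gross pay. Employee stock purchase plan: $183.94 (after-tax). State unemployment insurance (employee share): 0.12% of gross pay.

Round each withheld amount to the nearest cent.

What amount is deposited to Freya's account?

Paid family leave insurance: $5,329.57 × 0.01 = $53.30
State disability insurance: $5,329.57 × 0.015 = $79.94
Medicare: $5,329.57 × 0.011 = $58.63
State unemployment insurance (employee share): $5,329.57 × 0.0012 = $6.40
Employee stock purchase plan: $183.94
Total deductions = $53.30 + $79.94 + $58.63 + $6.40 + $183.94 = $382.21
Net pay = $5,329.57 − $382.21 = $4,947.36

$4,947.36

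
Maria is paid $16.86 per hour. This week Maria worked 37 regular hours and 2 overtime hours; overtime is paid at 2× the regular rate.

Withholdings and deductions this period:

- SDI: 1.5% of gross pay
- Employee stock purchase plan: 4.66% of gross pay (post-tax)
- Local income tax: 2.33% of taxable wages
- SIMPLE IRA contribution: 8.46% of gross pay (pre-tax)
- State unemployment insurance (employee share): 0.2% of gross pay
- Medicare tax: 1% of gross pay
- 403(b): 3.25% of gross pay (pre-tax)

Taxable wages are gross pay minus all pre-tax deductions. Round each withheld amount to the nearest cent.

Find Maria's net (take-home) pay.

$545.22

Regular pay: 37 × $16.86 = $623.82
Overtime pay: 2 × $16.86 × 2 = $67.44
Gross pay = $623.82 + $67.44 = $691.26
SIMPLE IRA contribution: $691.26 × 0.0846 = $58.48
403(b): $691.26 × 0.0325 = $22.47
Pre-tax total = $58.48 + $22.47 = $80.95
Taxable wages = $691.26 − $80.95 = $610.31
Local income tax: $610.31 × 0.0233 = $14.22
State unemployment insurance (employee share): $691.26 × 0.002 = $1.38
SDI: $691.26 × 0.015 = $10.37
Medicare tax: $691.26 × 0.01 = $6.91
Employee stock purchase plan: $691.26 × 0.0466 = $32.21
Total deductions = $58.48 + $22.47 + $14.22 + $1.38 + $10.37 + $6.91 + $32.21 = $146.04
Net pay = $691.26 − $146.04 = $545.22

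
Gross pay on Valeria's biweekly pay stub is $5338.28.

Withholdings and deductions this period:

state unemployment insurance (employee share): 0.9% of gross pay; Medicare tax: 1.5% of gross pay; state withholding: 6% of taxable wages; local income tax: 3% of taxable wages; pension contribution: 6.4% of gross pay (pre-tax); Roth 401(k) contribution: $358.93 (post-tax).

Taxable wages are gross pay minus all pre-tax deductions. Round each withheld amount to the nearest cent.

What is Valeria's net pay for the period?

Pension contribution: $5338.28 × 0.064 = $341.65
Taxable wages = $5338.28 − $341.65 = $4996.63
State withholding: $4996.63 × 0.06 = $299.80
Local income tax: $4996.63 × 0.03 = $149.90
State unemployment insurance (employee share): $5338.28 × 0.009 = $48.04
Medicare tax: $5338.28 × 0.015 = $80.07
Roth 401(k) contribution: $358.93
Total deductions = $341.65 + $299.80 + $149.90 + $48.04 + $80.07 + $358.93 = $1278.39
Net pay = $5338.28 − $1278.39 = $4059.89

$4059.89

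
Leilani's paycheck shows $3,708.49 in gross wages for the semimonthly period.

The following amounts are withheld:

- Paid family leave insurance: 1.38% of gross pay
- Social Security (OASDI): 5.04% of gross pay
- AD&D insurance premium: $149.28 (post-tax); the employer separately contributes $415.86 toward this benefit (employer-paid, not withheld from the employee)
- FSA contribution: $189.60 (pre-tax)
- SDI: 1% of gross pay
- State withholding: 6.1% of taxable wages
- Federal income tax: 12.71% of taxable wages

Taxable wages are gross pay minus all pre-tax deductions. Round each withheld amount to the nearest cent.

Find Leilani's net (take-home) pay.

$2,432.54

FSA contribution: $189.60
Taxable wages = $3,708.49 − $189.60 = $3,518.89
Federal income tax: $3,518.89 × 0.1271 = $447.25
State withholding: $3,518.89 × 0.061 = $214.65
Paid family leave insurance: $3,708.49 × 0.0138 = $51.18
Social Security (OASDI): $3,708.49 × 0.0504 = $186.91
SDI: $3,708.49 × 0.01 = $37.08
AD&D insurance premium: $149.28
(Employer's $415.86 toward AD&D insurance premium is not withheld from the employee.)
Total deductions = $189.60 + $447.25 + $214.65 + $51.18 + $186.91 + $37.08 + $149.28 = $1,275.95
Net pay = $3,708.49 − $1,275.95 = $2,432.54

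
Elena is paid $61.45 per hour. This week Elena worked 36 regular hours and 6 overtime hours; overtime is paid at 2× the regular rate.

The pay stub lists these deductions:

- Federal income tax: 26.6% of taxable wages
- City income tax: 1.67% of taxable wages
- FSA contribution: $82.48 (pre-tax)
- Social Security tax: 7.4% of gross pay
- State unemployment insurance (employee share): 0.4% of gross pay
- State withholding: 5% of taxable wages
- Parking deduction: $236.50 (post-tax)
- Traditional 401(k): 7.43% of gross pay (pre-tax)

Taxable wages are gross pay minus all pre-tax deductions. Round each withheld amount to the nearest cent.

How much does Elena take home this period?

$1300.41

Regular pay: 36 × $61.45 = $2212.20
Overtime pay: 6 × $61.45 × 2 = $737.40
Gross pay = $2212.20 + $737.40 = $2949.60
FSA contribution: $82.48
Traditional 401(k): $2949.60 × 0.0743 = $219.16
Pre-tax total = $82.48 + $219.16 = $301.64
Taxable wages = $2949.60 − $301.64 = $2647.96
Federal income tax: $2647.96 × 0.266 = $704.36
State withholding: $2647.96 × 0.05 = $132.40
City income tax: $2647.96 × 0.0167 = $44.22
Social Security tax: $2949.60 × 0.074 = $218.27
State unemployment insurance (employee share): $2949.60 × 0.004 = $11.80
Parking deduction: $236.50
Total deductions = $82.48 + $219.16 + $704.36 + $132.40 + $44.22 + $218.27 + $11.80 + $236.50 = $1649.19
Net pay = $2949.60 − $1649.19 = $1300.41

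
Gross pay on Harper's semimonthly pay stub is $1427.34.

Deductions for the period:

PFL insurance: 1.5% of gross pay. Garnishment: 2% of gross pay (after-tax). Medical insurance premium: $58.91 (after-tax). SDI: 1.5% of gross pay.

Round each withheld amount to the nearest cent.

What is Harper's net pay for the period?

$1297.06

SDI: $1427.34 × 0.015 = $21.41
PFL insurance: $1427.34 × 0.015 = $21.41
Garnishment: $1427.34 × 0.02 = $28.55
Medical insurance premium: $58.91
Total deductions = $21.41 + $21.41 + $28.55 + $58.91 = $130.28
Net pay = $1427.34 − $130.28 = $1297.06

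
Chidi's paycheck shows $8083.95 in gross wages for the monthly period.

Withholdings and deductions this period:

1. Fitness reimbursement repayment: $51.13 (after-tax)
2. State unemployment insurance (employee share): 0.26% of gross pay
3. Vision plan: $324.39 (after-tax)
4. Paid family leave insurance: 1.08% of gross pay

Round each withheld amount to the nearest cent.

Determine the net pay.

State unemployment insurance (employee share): $8083.95 × 0.0026 = $21.02
Paid family leave insurance: $8083.95 × 0.0108 = $87.31
Fitness reimbursement repayment: $51.13
Vision plan: $324.39
Total deductions = $21.02 + $87.31 + $51.13 + $324.39 = $483.85
Net pay = $8083.95 − $483.85 = $7600.10

$7600.10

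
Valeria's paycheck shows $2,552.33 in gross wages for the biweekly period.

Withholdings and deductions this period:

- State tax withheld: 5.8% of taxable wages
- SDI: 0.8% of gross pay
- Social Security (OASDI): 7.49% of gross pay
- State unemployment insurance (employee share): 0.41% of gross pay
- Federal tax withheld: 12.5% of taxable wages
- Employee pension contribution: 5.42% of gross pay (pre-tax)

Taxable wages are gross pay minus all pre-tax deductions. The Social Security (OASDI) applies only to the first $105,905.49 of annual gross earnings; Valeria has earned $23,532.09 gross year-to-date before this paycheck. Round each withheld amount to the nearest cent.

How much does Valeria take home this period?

Employee pension contribution: $2,552.33 × 0.0542 = $138.34
Taxable wages = $2,552.33 − $138.34 = $2,413.99
Federal tax withheld: $2,413.99 × 0.125 = $301.75
State tax withheld: $2,413.99 × 0.058 = $140.01
Social Security (OASDI): cap not yet reached, full $2,552.33 is subject → $2,552.33 × 0.0749 = $191.17
SDI: $2,552.33 × 0.008 = $20.42
State unemployment insurance (employee share): $2,552.33 × 0.0041 = $10.46
Total deductions = $138.34 + $301.75 + $140.01 + $191.17 + $20.42 + $10.46 = $802.15
Net pay = $2,552.33 − $802.15 = $1,750.18

$1,750.18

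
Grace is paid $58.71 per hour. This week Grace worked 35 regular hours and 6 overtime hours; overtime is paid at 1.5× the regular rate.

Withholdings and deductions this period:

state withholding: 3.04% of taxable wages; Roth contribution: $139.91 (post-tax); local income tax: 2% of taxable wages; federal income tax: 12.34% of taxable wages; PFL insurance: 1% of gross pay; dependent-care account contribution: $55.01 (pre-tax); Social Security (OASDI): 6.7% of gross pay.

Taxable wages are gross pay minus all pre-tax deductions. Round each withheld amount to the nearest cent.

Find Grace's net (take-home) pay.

$1,750.01

Regular pay: 35 × $58.71 = $2,054.85
Overtime pay: 6 × $58.71 × 1.5 = $528.39
Gross pay = $2,054.85 + $528.39 = $2,583.24
Dependent-care account contribution: $55.01
Taxable wages = $2,583.24 − $55.01 = $2,528.23
Local income tax: $2,528.23 × 0.02 = $50.56
State withholding: $2,528.23 × 0.0304 = $76.86
Federal income tax: $2,528.23 × 0.1234 = $311.98
Social Security (OASDI): $2,583.24 × 0.067 = $173.08
PFL insurance: $2,583.24 × 0.01 = $25.83
Roth contribution: $139.91
Total deductions = $55.01 + $50.56 + $76.86 + $311.98 + $173.08 + $25.83 + $139.91 = $833.23
Net pay = $2,583.24 − $833.23 = $1,750.01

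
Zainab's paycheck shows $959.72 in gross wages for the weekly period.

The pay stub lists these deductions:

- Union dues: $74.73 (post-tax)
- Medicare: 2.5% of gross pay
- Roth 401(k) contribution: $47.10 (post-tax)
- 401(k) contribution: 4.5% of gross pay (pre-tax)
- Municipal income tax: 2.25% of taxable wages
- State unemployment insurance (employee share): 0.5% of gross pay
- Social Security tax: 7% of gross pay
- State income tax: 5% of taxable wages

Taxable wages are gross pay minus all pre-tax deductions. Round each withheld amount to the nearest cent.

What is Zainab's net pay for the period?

$632.28

401(k) contribution: $959.72 × 0.045 = $43.19
Taxable wages = $959.72 − $43.19 = $916.53
State income tax: $916.53 × 0.05 = $45.83
Municipal income tax: $916.53 × 0.0225 = $20.62
Social Security tax: $959.72 × 0.07 = $67.18
State unemployment insurance (employee share): $959.72 × 0.005 = $4.80
Medicare: $959.72 × 0.025 = $23.99
Roth 401(k) contribution: $47.10
Union dues: $74.73
Total deductions = $43.19 + $45.83 + $20.62 + $67.18 + $4.80 + $23.99 + $47.10 + $74.73 = $327.44
Net pay = $959.72 − $327.44 = $632.28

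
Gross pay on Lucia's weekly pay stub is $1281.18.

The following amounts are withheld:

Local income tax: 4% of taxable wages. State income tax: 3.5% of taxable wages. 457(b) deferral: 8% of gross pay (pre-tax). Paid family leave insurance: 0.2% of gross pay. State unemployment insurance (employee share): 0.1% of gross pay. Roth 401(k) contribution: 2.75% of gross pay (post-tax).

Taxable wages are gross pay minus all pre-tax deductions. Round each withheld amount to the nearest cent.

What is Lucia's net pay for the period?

$1051.22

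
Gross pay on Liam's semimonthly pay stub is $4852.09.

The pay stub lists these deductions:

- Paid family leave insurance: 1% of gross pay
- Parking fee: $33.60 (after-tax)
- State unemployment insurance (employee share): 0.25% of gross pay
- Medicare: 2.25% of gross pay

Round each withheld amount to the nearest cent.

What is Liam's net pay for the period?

$4648.67

Medicare: $4852.09 × 0.0225 = $109.17
Paid family leave insurance: $4852.09 × 0.01 = $48.52
State unemployment insurance (employee share): $4852.09 × 0.0025 = $12.13
Parking fee: $33.60
Total deductions = $109.17 + $48.52 + $12.13 + $33.60 = $203.42
Net pay = $4852.09 − $203.42 = $4648.67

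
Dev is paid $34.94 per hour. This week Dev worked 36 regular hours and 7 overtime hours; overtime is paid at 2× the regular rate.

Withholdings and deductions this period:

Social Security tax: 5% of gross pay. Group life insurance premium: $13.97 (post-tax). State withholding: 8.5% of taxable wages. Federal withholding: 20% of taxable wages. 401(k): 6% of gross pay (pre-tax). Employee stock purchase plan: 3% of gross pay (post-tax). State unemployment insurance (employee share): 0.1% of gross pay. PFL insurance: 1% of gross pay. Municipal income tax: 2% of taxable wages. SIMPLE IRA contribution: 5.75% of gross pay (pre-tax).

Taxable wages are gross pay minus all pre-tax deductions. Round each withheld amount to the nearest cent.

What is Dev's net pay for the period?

$898.55

Regular pay: 36 × $34.94 = $1257.84
Overtime pay: 7 × $34.94 × 2 = $489.16
Gross pay = $1257.84 + $489.16 = $1747.00
SIMPLE IRA contribution: $1747.00 × 0.0575 = $100.45
401(k): $1747.00 × 0.06 = $104.82
Pre-tax total = $100.45 + $104.82 = $205.27
Taxable wages = $1747.00 − $205.27 = $1541.73
Federal withholding: $1541.73 × 0.2 = $308.35
Municipal income tax: $1541.73 × 0.02 = $30.83
State withholding: $1541.73 × 0.085 = $131.05
Social Security tax: $1747.00 × 0.05 = $87.35
State unemployment insurance (employee share): $1747.00 × 0.001 = $1.75
PFL insurance: $1747.00 × 0.01 = $17.47
Group life insurance premium: $13.97
Employee stock purchase plan: $1747.00 × 0.03 = $52.41
Total deductions = $100.45 + $104.82 + $308.35 + $30.83 + $131.05 + $87.35 + $1.75 + $17.47 + $13.97 + $52.41 = $848.45
Net pay = $1747.00 − $848.45 = $898.55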